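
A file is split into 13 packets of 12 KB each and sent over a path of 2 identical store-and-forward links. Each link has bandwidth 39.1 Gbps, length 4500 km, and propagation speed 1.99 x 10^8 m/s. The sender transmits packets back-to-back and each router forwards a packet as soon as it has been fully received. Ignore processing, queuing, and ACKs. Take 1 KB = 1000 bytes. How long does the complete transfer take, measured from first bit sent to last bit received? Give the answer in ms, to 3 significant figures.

45.3 ms

Per-hop transmission t_tx = L/R = 96000/39100000000 = 0.00245524 ms.
Per-hop propagation t_prop = 4500000/199000000 = 22.6131 ms.
Pipeline fill: first packet needs 2·t_tx to clear all hops; remaining 12 packets each add one t_tx.
Total = (2+13-1)·t_tx + 2·t_prop = 14·0.00245524 + 2·22.6131 = 45.3 ms.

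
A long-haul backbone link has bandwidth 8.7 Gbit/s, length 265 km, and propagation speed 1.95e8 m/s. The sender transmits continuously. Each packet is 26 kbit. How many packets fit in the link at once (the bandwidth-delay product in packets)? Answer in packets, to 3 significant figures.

455 packets

Propagation delay = 265000 / 195000000 = 0.00135897 s.
BDP = R × t_prop = 8700000000 × 0.00135897 = 11823100 bits.
In packets of 26000 bits: 455 packets.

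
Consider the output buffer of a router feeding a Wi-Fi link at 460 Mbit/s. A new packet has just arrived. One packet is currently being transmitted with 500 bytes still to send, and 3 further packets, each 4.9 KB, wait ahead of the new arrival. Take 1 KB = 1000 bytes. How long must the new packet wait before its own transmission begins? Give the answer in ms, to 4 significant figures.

0.2643 ms

Each queued packet: L/R = 39200/460000000 = 0.0852174 ms.
3 queued → 0.255652 ms.
Plus remaining 4000 bits of current packet: 0.00869565 ms.
Queuing delay = 0.2643 ms.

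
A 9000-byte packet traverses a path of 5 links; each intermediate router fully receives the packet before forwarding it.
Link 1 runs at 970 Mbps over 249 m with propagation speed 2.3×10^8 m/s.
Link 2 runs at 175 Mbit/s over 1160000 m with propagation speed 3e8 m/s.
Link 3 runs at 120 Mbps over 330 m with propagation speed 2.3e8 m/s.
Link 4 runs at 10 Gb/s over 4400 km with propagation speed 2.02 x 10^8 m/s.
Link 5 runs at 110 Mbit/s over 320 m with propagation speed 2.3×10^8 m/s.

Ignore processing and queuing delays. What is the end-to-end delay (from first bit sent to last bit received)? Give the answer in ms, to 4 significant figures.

27.40 ms

L = 9000 × 8 = 72000 bits.
Transmission delays (L/R per hop): 0.0742268, 0.411429, 0.6, 0.0072, 0.654545 ms; sum = 1.7474 ms.
Propagation delays (d/s per hop): 0.00108261, 3.86667, 0.00143478, 21.7822, 0.0013913 ms; sum = 25.6528 ms.
End-to-end = 27.40 ms.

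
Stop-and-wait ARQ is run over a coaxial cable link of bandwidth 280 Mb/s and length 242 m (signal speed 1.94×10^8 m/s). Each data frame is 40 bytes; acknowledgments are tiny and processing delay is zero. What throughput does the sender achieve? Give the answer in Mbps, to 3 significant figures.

t_tx = L/R = 320/280000000 = 1.14286e-06 s.
t_prop = 242/194000000 = 1.24742e-06 s; RTT = 2.49485e-06 s.
Cycle = t_tx + RTT = 3.6377e-06 s.
Throughput = L / cycle = 320 / 3.6377e-06 = 88.0 Mbps.

88.0 Mbps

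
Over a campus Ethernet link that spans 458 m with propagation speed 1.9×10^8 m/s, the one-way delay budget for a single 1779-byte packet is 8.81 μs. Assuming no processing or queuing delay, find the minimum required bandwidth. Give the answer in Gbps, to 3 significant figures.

L = 14232 bits.
Propagation delay = 458 / 190000000 = 2.41053 μs.
Transmission budget = 8.81 − 2.41053 = 6.39947 μs.
R ≥ L / t_tx = 14232 bits / 6.39947e-06 s = 2.22 Gbps.

2.22 Gbps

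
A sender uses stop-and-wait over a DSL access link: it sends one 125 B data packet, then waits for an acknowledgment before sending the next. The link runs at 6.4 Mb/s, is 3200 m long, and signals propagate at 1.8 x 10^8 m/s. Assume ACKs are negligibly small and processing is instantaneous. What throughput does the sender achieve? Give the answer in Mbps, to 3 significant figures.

t_tx = L/R = 1000/6400000 = 0.00015625 s.
t_prop = 3200/180000000 = 1.77778e-05 s; RTT = 3.55556e-05 s.
Cycle = t_tx + RTT = 0.000191806 s.
Throughput = L / cycle = 1000 / 0.000191806 = 5.21 Mbps.

5.21 Mbps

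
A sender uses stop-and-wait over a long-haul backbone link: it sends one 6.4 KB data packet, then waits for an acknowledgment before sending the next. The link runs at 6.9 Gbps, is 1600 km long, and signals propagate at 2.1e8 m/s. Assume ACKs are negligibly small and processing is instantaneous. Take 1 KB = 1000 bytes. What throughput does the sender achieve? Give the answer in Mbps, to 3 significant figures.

t_tx = L/R = 51200/6900000000 = 7.42029e-06 s.
t_prop = 1600000/210000000 = 0.00761905 s; RTT = 0.0152381 s.
Cycle = t_tx + RTT = 0.0152455 s.
Throughput = L / cycle = 51200 / 0.0152455 = 3.36 Mbps.

3.36 Mbps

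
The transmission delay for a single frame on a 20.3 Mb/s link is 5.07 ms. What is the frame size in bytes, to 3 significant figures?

12900 bytes

L = R × t_tx = 20300000 b/s × 0.00507 s = 102921 bits.
In bytes: 102921 / 8 = 12900 bytes.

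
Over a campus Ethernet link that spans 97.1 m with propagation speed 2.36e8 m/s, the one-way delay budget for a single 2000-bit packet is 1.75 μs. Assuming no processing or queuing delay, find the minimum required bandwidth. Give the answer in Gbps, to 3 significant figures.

Propagation delay = 97.1 / 236000000 = 0.411441 μs.
Transmission budget = 1.75 − 0.411441 = 1.33856 μs.
R ≥ L / t_tx = 2000 bits / 1.33856e-06 s = 1.49 Gbps.

1.49 Gbps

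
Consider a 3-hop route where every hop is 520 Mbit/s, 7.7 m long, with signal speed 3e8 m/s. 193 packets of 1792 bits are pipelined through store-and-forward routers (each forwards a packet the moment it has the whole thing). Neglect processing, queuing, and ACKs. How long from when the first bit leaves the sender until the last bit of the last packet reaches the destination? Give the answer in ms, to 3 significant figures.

0.672 ms

Per-hop transmission t_tx = L/R = 1792/520000000 = 0.00344615 ms.
Per-hop propagation t_prop = 7.7/300000000 = 2.56667e-05 ms.
Pipeline fill: first packet needs 3·t_tx to clear all hops; remaining 192 packets each add one t_tx.
Total = (3+193-1)·t_tx + 3·t_prop = 195·0.00344615 + 3·2.56667e-05 = 0.672 ms.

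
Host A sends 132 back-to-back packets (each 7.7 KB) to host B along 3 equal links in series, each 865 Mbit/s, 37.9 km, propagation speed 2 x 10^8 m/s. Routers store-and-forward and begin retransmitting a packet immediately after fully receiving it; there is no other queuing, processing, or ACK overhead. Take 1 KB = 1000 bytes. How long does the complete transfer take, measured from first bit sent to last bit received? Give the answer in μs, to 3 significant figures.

10100 μs

Per-hop transmission t_tx = L/R = 61600/865000000 = 71.2139 μs.
Per-hop propagation t_prop = 37900/200000000 = 189.5 μs.
Pipeline fill: first packet needs 3·t_tx to clear all hops; remaining 131 packets each add one t_tx.
Total = (3+132-1)·t_tx + 3·t_prop = 134·71.2139 + 3·189.5 = 10100 μs.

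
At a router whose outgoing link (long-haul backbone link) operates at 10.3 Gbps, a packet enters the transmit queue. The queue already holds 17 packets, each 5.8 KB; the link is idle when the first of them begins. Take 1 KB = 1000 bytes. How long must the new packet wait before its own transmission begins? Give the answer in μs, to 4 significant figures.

Each queued packet: L/R = 46400/10300000000 = 4.50485 μs.
17 queued → 76.5825 μs.
Queuing delay = 76.58 μs.

76.58 μs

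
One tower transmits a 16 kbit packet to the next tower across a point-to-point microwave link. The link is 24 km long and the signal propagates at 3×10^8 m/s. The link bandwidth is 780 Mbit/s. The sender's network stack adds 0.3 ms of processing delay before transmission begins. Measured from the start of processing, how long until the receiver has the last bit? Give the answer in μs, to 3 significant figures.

401 μs

L = 16000 bits.
Transmission delay = L/R = 16000 / 780000000 = 20.5128 μs.
Propagation delay = d/s = 24000 m / 300000000 m/s = 80 μs.
Plus processing delay 0.3 ms = 300 μs.
Total = 401 μs.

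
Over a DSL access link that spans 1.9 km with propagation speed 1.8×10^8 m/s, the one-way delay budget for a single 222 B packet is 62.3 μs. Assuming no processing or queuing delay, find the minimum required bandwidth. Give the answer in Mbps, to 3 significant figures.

L = 1776 bits.
Propagation delay = 1900 / 180000000 = 10.5556 μs.
Transmission budget = 62.3 − 10.5556 = 51.7444 μs.
R ≥ L / t_tx = 1776 bits / 5.17444e-05 s = 34.3 Mbps.

34.3 Mbps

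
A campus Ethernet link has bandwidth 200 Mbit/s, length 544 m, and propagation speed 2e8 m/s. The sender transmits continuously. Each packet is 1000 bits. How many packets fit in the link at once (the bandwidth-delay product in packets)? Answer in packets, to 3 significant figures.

0.544 packets

Propagation delay = 544 / 200000000 = 2.72e-06 s.
BDP = R × t_prop = 200000000 × 2.72e-06 = 544 bits.
In packets of 1000 bits: 0.544 packets.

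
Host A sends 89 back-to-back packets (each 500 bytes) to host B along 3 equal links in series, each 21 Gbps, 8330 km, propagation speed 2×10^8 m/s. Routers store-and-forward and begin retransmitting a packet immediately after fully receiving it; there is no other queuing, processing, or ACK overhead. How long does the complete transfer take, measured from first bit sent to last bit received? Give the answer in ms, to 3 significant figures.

Per-hop transmission t_tx = L/R = 4000/21000000000 = 0.000190476 ms.
Per-hop propagation t_prop = 8330000/200000000 = 41.65 ms.
Pipeline fill: first packet needs 3·t_tx to clear all hops; remaining 88 packets each add one t_tx.
Total = (3+89-1)·t_tx + 3·t_prop = 91·0.000190476 + 3·41.65 = 125 ms.

125 ms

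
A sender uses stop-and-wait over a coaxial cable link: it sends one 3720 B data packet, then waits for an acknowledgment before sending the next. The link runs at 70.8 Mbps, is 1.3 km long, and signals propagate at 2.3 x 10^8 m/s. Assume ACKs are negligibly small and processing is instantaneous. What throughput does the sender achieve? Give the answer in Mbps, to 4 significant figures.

68.95 Mbps

t_tx = L/R = 29760/70800000 = 0.000420339 s.
t_prop = 1300/2.3e+08 = 5.65217e-06 s; RTT = 1.13043e-05 s.
Cycle = t_tx + RTT = 0.000431643 s.
Throughput = L / cycle = 29760 / 0.000431643 = 68.95 Mbps.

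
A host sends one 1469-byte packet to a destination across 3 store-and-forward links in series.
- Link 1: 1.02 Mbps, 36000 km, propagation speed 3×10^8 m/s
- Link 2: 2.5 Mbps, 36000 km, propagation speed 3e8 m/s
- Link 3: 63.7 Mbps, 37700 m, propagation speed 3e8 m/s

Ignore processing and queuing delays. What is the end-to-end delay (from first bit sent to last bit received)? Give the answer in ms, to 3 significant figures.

L = 1469 × 8 = 11752 bits.
Transmission delays (L/R per hop): 11.5216, 4.7008, 0.18449 ms; sum = 16.4069 ms.
Propagation delays (d/s per hop): 120, 120, 0.125667 ms; sum = 240.126 ms.
End-to-end = 257 ms.

257 ms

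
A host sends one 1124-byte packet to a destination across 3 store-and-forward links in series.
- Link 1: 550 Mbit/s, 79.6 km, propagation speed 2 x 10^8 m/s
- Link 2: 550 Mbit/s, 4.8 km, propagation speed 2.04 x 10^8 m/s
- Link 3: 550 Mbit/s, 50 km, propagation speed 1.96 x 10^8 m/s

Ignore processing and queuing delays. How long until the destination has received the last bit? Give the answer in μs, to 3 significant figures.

726 μs

L = 1124 × 8 = 8992 bits.
Transmission delay per hop = L/R = 8992/550000000 = 16.3491 μs; 3 hops → 49.0473 μs.
Propagation delays (d/s per hop): 398, 23.5294, 255.102 μs; sum = 676.631 μs.
End-to-end = 726 μs.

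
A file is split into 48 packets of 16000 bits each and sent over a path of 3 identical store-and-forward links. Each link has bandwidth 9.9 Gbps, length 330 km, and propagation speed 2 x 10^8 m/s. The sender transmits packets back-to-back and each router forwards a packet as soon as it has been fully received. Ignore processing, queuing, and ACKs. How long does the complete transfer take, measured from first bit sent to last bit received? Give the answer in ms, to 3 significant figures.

5.03 ms

Per-hop transmission t_tx = L/R = 16000/9900000000 = 0.00161616 ms.
Per-hop propagation t_prop = 330000/200000000 = 1.65 ms.
Pipeline fill: first packet needs 3·t_tx to clear all hops; remaining 47 packets each add one t_tx.
Total = (3+48-1)·t_tx + 3·t_prop = 50·0.00161616 + 3·1.65 = 5.03 ms.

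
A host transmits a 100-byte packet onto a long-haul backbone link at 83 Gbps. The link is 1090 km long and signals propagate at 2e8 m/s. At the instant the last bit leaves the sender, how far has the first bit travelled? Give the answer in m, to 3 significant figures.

t_tx = L/R = 800/83000000000 = 9.63855e-09 s.
Distance = s × t_tx = 200000000 × 9.63855e-09 = 1.93 m.

1.93 m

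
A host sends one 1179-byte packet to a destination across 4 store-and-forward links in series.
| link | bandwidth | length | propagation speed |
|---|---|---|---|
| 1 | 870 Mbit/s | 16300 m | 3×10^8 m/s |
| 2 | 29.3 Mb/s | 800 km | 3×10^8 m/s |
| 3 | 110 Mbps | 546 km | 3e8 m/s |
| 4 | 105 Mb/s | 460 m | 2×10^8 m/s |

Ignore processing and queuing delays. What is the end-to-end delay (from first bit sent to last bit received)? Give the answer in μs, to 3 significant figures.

5050 μs

L = 1179 × 8 = 9432 bits.
Transmission delays (L/R per hop): 10.8414, 321.911, 85.7455, 89.8286 μs; sum = 508.327 μs.
Propagation delays (d/s per hop): 54.3333, 2666.67, 1820, 2.3 μs; sum = 4543.3 μs.
End-to-end = 5050 μs.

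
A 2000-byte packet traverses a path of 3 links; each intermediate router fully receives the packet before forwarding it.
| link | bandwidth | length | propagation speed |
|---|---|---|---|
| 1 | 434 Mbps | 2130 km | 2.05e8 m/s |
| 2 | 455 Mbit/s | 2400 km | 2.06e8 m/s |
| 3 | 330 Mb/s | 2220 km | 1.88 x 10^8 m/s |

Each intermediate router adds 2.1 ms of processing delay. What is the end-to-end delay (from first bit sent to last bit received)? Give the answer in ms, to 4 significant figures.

38.17 ms

L = 2000 × 8 = 16000 bits.
Transmission delays (L/R per hop): 0.0368664, 0.0351648, 0.0484848 ms; sum = 0.120516 ms.
Propagation delays (d/s per hop): 10.3902, 11.6505, 11.8085 ms; sum = 33.8492 ms.
Processing at 2 router(s): 2 × 2.1 ms = 4.2 ms.
End-to-end = 38.17 ms.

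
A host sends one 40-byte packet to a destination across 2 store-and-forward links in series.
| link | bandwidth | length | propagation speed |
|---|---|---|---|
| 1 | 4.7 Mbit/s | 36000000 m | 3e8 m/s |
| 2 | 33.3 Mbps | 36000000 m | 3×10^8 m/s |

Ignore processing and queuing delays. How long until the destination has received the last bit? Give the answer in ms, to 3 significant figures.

240 ms

L = 40 × 8 = 320 bits.
Transmission delays (L/R per hop): 0.0680851, 0.00960961 ms; sum = 0.0776947 ms.
Propagation delays (d/s per hop): 120, 120 ms; sum = 240 ms.
End-to-end = 240 ms.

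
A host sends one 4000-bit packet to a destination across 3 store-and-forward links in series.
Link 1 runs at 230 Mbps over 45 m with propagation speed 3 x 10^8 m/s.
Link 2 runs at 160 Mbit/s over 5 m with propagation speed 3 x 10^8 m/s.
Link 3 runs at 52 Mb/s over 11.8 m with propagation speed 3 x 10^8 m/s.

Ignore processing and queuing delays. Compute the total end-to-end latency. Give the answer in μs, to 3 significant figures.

120 μs

Transmission delays (L/R per hop): 17.3913, 25, 76.9231 μs; sum = 119.314 μs.
Propagation delays (d/s per hop): 0.15, 0.0166667, 0.0393333 μs; sum = 0.206 μs.
End-to-end = 120 μs.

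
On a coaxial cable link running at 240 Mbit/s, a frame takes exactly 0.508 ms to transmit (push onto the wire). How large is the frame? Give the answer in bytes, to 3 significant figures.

L = R × t_tx = 240000000 b/s × 0.000508 s = 121920 bits.
In bytes: 121920 / 8 = 15200 bytes.

15200 bytes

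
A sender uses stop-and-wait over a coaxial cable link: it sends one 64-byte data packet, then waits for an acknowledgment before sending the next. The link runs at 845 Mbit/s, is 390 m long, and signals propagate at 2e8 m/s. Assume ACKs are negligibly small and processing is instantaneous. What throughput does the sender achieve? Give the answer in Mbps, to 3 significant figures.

114 Mbps

t_tx = L/R = 512/845000000 = 6.05917e-07 s.
t_prop = 390/200000000 = 1.95e-06 s; RTT = 3.9e-06 s.
Cycle = t_tx + RTT = 4.50592e-06 s.
Throughput = L / cycle = 512 / 4.50592e-06 = 114 Mbps.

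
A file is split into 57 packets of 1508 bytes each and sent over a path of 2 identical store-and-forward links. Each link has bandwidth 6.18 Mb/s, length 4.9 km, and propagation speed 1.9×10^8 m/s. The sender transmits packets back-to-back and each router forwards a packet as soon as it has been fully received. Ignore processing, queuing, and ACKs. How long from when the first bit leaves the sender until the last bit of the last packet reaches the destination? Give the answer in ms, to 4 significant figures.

113.3 ms

Per-hop transmission t_tx = L/R = 12064/6180000 = 1.9521 ms.
Per-hop propagation t_prop = 4900/190000000 = 0.0257895 ms.
Pipeline fill: first packet needs 2·t_tx to clear all hops; remaining 56 packets each add one t_tx.
Total = (2+57-1)·t_tx + 2·t_prop = 58·1.9521 + 2·0.0257895 = 113.3 ms.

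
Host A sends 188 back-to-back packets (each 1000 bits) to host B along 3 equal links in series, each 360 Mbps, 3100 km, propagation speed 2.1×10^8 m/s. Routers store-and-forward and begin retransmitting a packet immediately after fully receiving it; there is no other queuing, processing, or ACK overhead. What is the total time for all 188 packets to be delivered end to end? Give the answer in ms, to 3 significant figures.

44.8 ms

Per-hop transmission t_tx = L/R = 1000/360000000 = 0.00277778 ms.
Per-hop propagation t_prop = 3100000/210000000 = 14.7619 ms.
Pipeline fill: first packet needs 3·t_tx to clear all hops; remaining 187 packets each add one t_tx.
Total = (3+188-1)·t_tx + 3·t_prop = 190·0.00277778 + 3·14.7619 = 44.8 ms.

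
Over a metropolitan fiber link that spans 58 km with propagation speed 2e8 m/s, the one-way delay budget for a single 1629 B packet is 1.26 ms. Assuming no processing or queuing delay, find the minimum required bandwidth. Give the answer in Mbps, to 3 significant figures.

13.4 Mbps

L = 13032 bits.
Propagation delay = 58000 / 200000000 = 0.29 ms.
Transmission budget = 1.26 − 0.29 = 0.97 ms.
R ≥ L / t_tx = 13032 bits / 0.00097 s = 13.4 Mbps.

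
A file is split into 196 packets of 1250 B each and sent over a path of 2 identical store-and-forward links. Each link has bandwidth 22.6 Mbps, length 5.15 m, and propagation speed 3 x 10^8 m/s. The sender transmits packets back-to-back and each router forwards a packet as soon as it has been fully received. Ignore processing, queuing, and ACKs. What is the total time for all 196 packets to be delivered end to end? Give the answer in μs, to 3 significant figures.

Per-hop transmission t_tx = L/R = 10000/22600000 = 442.478 μs.
Per-hop propagation t_prop = 5.15/300000000 = 0.0171667 μs.
Pipeline fill: first packet needs 2·t_tx to clear all hops; remaining 195 packets each add one t_tx.
Total = (2+196-1)·t_tx + 2·t_prop = 197·442.478 + 2·0.0171667 = 87200 μs.

87200 μs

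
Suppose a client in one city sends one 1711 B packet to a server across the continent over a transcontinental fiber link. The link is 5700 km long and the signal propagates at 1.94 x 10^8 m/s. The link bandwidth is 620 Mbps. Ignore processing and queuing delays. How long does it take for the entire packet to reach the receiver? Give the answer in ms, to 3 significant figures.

L = 1711 × 8 = 13688 bits.
Transmission delay = L/R = 13688 / 620000000 = 0.0220774 ms.
Propagation delay = d/s = 5700000 m / 194000000 m/s = 29.3814 ms.
Total = 29.4 ms.

29.4 ms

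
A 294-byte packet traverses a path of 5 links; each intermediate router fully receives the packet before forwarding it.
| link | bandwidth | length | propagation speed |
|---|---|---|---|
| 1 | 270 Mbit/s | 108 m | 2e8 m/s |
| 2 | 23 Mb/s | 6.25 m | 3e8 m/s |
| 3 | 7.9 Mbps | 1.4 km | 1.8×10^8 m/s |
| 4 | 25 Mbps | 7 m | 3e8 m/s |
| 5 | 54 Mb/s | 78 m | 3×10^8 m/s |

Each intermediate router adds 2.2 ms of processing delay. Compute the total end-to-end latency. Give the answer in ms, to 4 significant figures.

9.355 ms

L = 294 × 8 = 2352 bits.
Transmission delays (L/R per hop): 0.00871111, 0.102261, 0.297722, 0.09408, 0.0435556 ms; sum = 0.546329 ms.
Propagation delays (d/s per hop): 0.00054, 2.08333e-05, 0.00777778, 2.33333e-05, 0.00026 ms; sum = 0.00862194 ms.
Processing at 4 router(s): 4 × 2.2 ms = 8.8 ms.
End-to-end = 9.355 ms.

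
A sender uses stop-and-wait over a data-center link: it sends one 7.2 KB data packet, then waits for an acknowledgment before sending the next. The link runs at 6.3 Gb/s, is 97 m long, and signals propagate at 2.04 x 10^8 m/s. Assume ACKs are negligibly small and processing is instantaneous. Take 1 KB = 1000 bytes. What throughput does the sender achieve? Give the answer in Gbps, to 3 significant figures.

5.71 Gbps

t_tx = L/R = 57600/6300000000 = 9.14286e-06 s.
t_prop = 97/204000000 = 4.7549e-07 s; RTT = 9.5098e-07 s.
Cycle = t_tx + RTT = 1.00938e-05 s.
Throughput = L / cycle = 57600 / 1.00938e-05 = 5.71 Gbps.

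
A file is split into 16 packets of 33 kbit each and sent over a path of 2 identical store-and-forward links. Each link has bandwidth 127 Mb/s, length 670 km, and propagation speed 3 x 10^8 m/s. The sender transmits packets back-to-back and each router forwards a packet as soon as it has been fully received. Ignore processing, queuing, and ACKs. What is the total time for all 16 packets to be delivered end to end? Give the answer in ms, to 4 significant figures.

8.884 ms

Per-hop transmission t_tx = L/R = 33000/127000000 = 0.259843 ms.
Per-hop propagation t_prop = 670000/300000000 = 2.23333 ms.
Pipeline fill: first packet needs 2·t_tx to clear all hops; remaining 15 packets each add one t_tx.
Total = (2+16-1)·t_tx + 2·t_prop = 17·0.259843 + 2·2.23333 = 8.884 ms.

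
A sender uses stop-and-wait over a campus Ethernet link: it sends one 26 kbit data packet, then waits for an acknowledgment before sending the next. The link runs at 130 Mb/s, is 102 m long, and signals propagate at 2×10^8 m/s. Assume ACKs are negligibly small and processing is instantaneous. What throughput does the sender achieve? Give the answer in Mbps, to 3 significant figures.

t_tx = L/R = 26000/130000000 = 0.0002 s.
t_prop = 102/200000000 = 5.1e-07 s; RTT = 1.02e-06 s.
Cycle = t_tx + RTT = 0.00020102 s.
Throughput = L / cycle = 26000 / 0.00020102 = 129 Mbps.

129 Mbps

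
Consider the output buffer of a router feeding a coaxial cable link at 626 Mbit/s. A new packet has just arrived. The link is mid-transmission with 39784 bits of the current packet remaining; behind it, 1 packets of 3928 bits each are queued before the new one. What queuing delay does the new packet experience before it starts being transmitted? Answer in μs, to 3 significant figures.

Each queued packet: L/R = 3928/626000000 = 6.27476 μs.
1 queued → 6.27476 μs.
Plus remaining 39784 bits of current packet: 63.5527 μs.
Queuing delay = 69.8 μs.

69.8 μs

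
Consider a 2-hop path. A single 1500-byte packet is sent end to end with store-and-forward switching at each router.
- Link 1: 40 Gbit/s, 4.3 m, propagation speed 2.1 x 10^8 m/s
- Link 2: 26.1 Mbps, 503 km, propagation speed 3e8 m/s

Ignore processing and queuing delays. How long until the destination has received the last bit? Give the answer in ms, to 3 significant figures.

L = 1500 × 8 = 12000 bits.
Transmission delays (L/R per hop): 0.0003, 0.45977 ms; sum = 0.46007 ms.
Propagation delays (d/s per hop): 2.04762e-05, 1.67667 ms; sum = 1.67669 ms.
End-to-end = 2.14 ms.

2.14 ms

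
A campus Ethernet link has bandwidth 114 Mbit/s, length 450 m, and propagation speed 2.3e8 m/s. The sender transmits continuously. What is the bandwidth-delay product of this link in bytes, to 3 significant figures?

27.9 bytes

Propagation delay = 450 / 2.3e+08 = 1.95652e-06 s.
BDP = R × t_prop = 114000000 × 1.95652e-06 = 223.043 bits.
In bytes: 223.043/8 = 27.9 bytes.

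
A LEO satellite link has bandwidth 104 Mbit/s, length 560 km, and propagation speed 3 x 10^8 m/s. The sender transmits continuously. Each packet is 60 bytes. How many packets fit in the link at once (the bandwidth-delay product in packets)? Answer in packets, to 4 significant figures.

Propagation delay = 560000 / 300000000 = 0.00186667 s.
BDP = R × t_prop = 104000000 × 0.00186667 = 194133 bits.
In packets of 480 bits: 404.4 packets.

404.4 packets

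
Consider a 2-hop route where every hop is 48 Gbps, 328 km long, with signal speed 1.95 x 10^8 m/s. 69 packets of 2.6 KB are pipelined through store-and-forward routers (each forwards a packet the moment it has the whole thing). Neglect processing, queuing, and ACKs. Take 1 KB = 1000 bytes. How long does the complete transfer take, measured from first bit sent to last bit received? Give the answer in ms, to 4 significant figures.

Per-hop transmission t_tx = L/R = 20800/48000000000 = 0.000433333 ms.
Per-hop propagation t_prop = 328000/195000000 = 1.68205 ms.
Pipeline fill: first packet needs 2·t_tx to clear all hops; remaining 68 packets each add one t_tx.
Total = (2+69-1)·t_tx + 2·t_prop = 70·0.000433333 + 2·1.68205 = 3.394 ms.

3.394 ms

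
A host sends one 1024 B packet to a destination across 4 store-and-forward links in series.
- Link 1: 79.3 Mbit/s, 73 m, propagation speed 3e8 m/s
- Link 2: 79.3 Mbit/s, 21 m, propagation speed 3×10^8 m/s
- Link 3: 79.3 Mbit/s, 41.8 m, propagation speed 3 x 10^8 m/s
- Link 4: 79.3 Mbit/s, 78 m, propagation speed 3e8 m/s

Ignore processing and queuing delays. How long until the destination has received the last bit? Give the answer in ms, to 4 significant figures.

L = 1024 × 8 = 8192 bits.
Transmission delay per hop = L/R = 8192/79300000 = 0.103304 ms; 4 hops → 0.413216 ms.
Propagation delays (d/s per hop): 0.000243333, 7e-05, 0.000139333, 0.00026 ms; sum = 0.000712667 ms.
End-to-end = 0.4139 ms.

0.4139 ms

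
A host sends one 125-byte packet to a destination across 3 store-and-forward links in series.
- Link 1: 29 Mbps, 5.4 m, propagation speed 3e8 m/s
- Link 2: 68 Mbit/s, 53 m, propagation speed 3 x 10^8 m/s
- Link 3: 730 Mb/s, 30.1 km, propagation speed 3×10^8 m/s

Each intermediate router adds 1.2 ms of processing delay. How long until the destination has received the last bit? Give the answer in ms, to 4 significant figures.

2.551 ms

L = 125 × 8 = 1000 bits.
Transmission delays (L/R per hop): 0.0344828, 0.0147059, 0.00136986 ms; sum = 0.0505585 ms.
Propagation delays (d/s per hop): 1.8e-05, 0.000176667, 0.100333 ms; sum = 0.100528 ms.
Processing at 2 router(s): 2 × 1.2 ms = 2.4 ms.
End-to-end = 2.551 ms.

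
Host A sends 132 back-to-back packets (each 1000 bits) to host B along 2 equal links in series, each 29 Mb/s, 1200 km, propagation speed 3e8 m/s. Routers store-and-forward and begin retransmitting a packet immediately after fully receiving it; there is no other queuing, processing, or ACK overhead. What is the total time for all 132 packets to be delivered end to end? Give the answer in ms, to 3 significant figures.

Per-hop transmission t_tx = L/R = 1000/29000000 = 0.0344828 ms.
Per-hop propagation t_prop = 1200000/300000000 = 4 ms.
Pipeline fill: first packet needs 2·t_tx to clear all hops; remaining 131 packets each add one t_tx.
Total = (2+132-1)·t_tx + 2·t_prop = 133·0.0344828 + 2·4 = 12.6 ms.

12.6 ms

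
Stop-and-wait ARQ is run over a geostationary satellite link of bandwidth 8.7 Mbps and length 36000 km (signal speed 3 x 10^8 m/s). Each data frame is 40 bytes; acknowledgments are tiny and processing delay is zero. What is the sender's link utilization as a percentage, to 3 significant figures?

0.0153 %

t_tx = L/R = 320/8700000 = 3.67816e-05 s.
t_prop = 36000000/300000000 = 0.12 s; RTT = 0.24 s.
Cycle = t_tx + RTT = 0.240037 s.
Utilization = t_tx / cycle = 3.67816e-05/0.240037 = 0.0153 %.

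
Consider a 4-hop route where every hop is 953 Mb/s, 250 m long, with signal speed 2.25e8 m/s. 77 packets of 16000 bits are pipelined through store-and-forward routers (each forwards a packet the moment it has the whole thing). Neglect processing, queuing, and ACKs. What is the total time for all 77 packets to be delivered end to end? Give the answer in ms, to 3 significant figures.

Per-hop transmission t_tx = L/R = 16000/953000000 = 0.0167891 ms.
Per-hop propagation t_prop = 250/225000000 = 0.00111111 ms.
Pipeline fill: first packet needs 4·t_tx to clear all hops; remaining 76 packets each add one t_tx.
Total = (4+77-1)·t_tx + 4·t_prop = 80·0.0167891 + 4·0.00111111 = 1.35 ms.

1.35 ms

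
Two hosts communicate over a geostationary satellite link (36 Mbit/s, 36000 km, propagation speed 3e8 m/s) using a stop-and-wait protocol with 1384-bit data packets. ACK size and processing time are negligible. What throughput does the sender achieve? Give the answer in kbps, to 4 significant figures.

5.766 kbps

t_tx = L/R = 1384/36000000 = 3.84444e-05 s.
t_prop = 36000000/300000000 = 0.12 s; RTT = 0.24 s.
Cycle = t_tx + RTT = 0.240038 s.
Throughput = L / cycle = 1384 / 0.240038 = 5.766 kbps.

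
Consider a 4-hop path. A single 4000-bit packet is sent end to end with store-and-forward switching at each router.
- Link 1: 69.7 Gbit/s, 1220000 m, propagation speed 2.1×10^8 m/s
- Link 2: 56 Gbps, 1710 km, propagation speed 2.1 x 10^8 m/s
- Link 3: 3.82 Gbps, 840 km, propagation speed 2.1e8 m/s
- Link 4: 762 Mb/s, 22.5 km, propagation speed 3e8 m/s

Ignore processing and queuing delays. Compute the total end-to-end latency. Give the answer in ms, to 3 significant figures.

18.0 ms

Transmission delays (L/R per hop): 5.73888e-05, 7.14286e-05, 0.00104712, 0.00524934 ms; sum = 0.00642528 ms.
Propagation delays (d/s per hop): 5.80952, 8.14286, 4, 0.075 ms; sum = 18.0274 ms.
End-to-end = 18.0 ms.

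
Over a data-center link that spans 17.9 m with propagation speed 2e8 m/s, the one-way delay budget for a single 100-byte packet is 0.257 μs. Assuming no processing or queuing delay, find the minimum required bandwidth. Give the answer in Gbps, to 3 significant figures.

4.78 Gbps

L = 800 bits.
Propagation delay = 17.9 / 200000000 = 0.0895 μs.
Transmission budget = 0.257 − 0.0895 = 0.1675 μs.
R ≥ L / t_tx = 800 bits / 1.675e-07 s = 4.78 Gbps.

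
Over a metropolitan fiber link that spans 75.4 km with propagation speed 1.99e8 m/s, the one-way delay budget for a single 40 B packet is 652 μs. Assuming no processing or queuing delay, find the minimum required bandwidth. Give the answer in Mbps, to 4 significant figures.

L = 320 bits.
Propagation delay = 75400 / 199000000 = 378.894 μs.
Transmission budget = 652 − 378.894 = 273.106 μs.
R ≥ L / t_tx = 320 bits / 0.000273106 s = 1.172 Mbps.

1.172 Mbps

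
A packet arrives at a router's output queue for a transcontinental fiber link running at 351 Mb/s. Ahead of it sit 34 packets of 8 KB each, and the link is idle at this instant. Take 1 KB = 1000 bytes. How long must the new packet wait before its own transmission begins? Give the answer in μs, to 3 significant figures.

Each queued packet: L/R = 64000/351000000 = 182.336 μs.
34 queued → 6199.43 μs.
Queuing delay = 6200 μs.

6200 μs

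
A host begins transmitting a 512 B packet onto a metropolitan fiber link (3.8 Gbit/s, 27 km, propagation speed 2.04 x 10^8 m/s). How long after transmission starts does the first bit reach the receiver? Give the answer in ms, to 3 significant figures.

0.132 ms

First bit experiences only propagation delay: d/s = 27000/204000000 = 0.132 ms.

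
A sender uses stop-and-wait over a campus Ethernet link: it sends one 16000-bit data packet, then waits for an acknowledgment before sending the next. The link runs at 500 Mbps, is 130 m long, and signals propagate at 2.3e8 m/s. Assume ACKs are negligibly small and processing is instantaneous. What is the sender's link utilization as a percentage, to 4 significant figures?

96.59 %

t_tx = L/R = 16000/500000000 = 3.2e-05 s.
t_prop = 130/2.3e+08 = 5.65217e-07 s; RTT = 1.13043e-06 s.
Cycle = t_tx + RTT = 3.31304e-05 s.
Utilization = t_tx / cycle = 3.2e-05/3.31304e-05 = 96.59 %.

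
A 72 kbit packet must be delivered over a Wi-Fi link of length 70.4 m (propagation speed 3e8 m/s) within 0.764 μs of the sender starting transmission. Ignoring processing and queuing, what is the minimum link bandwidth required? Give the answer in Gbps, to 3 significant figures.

Propagation delay = 70.4 / 300000000 = 0.234667 μs.
Transmission budget = 0.764 − 0.234667 = 0.529333 μs.
R ≥ L / t_tx = 72000 bits / 5.29333e-07 s = 136 Gbps.

136 Gbps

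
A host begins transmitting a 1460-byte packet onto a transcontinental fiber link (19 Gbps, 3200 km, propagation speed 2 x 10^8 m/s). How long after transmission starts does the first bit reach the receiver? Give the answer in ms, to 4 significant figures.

16.00 ms

First bit experiences only propagation delay: d/s = 3200000/200000000 = 16.00 ms.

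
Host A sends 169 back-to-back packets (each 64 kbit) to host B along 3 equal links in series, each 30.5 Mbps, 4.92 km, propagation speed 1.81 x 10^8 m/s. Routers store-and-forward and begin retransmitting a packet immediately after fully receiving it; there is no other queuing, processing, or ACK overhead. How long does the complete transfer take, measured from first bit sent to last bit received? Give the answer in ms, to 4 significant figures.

358.9 ms

Per-hop transmission t_tx = L/R = 64000/30500000 = 2.09836 ms.
Per-hop propagation t_prop = 4920/181000000 = 0.0271823 ms.
Pipeline fill: first packet needs 3·t_tx to clear all hops; remaining 168 packets each add one t_tx.
Total = (3+169-1)·t_tx + 3·t_prop = 171·2.09836 + 3·0.0271823 = 358.9 ms.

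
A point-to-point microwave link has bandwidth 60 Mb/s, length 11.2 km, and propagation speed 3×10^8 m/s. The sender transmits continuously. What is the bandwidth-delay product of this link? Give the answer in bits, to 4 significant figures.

Propagation delay = 11200 / 300000000 = 3.73333e-05 s.
BDP = R × t_prop = 60000000 × 3.73333e-05 = 2240 bits.

2240 bits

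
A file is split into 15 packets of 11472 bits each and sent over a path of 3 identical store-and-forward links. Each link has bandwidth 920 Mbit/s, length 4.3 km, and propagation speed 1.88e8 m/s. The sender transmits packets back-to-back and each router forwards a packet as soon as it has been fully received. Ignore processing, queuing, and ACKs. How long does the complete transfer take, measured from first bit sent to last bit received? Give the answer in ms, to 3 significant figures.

0.281 ms

Per-hop transmission t_tx = L/R = 11472/920000000 = 0.0124696 ms.
Per-hop propagation t_prop = 4300/188000000 = 0.0228723 ms.
Pipeline fill: first packet needs 3·t_tx to clear all hops; remaining 14 packets each add one t_tx.
Total = (3+15-1)·t_tx + 3·t_prop = 17·0.0124696 + 3·0.0228723 = 0.281 ms.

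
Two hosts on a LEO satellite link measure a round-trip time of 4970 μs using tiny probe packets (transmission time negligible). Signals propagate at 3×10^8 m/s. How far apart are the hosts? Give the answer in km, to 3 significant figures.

One-way propagation = RTT/2 = 2485 μs.
d = s × t = 300000000 × 0.002485 = 746 km.

746 km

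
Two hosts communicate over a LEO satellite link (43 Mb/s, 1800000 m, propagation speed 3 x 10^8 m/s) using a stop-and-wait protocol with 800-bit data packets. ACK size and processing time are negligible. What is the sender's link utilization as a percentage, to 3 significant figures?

0.155 %

t_tx = L/R = 800/43000000 = 1.86047e-05 s.
t_prop = 1800000/300000000 = 0.006 s; RTT = 0.012 s.
Cycle = t_tx + RTT = 0.0120186 s.
Utilization = t_tx / cycle = 1.86047e-05/0.0120186 = 0.155 %.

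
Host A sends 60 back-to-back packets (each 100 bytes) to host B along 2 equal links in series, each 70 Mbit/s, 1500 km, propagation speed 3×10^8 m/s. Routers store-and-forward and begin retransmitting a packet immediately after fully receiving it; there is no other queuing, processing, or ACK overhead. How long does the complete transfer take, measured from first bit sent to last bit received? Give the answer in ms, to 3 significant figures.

Per-hop transmission t_tx = L/R = 800/70000000 = 0.0114286 ms.
Per-hop propagation t_prop = 1500000/300000000 = 5 ms.
Pipeline fill: first packet needs 2·t_tx to clear all hops; remaining 59 packets each add one t_tx.
Total = (2+60-1)·t_tx + 2·t_prop = 61·0.0114286 + 2·5 = 10.7 ms.

10.7 ms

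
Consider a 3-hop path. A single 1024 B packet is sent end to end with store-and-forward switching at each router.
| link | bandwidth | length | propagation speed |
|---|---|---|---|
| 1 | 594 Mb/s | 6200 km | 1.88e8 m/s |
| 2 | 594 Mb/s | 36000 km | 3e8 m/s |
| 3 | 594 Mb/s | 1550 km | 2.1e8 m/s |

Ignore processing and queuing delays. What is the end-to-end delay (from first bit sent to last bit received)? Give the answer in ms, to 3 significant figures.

L = 1024 × 8 = 8192 bits.
Transmission delay per hop = L/R = 8192/594000000 = 0.0137912 ms; 3 hops → 0.0413737 ms.
Propagation delays (d/s per hop): 32.9787, 120, 7.38095 ms; sum = 160.36 ms.
End-to-end = 160 ms.

160 ms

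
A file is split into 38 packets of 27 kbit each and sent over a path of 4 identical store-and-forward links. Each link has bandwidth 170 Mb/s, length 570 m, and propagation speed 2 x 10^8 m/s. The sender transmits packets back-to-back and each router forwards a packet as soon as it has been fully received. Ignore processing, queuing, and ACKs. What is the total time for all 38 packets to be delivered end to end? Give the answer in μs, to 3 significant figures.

Per-hop transmission t_tx = L/R = 27000/170000000 = 158.824 μs.
Per-hop propagation t_prop = 570/200000000 = 2.85 μs.
Pipeline fill: first packet needs 4·t_tx to clear all hops; remaining 37 packets each add one t_tx.
Total = (4+38-1)·t_tx + 4·t_prop = 41·158.824 + 4·2.85 = 6520 μs.

6520 μs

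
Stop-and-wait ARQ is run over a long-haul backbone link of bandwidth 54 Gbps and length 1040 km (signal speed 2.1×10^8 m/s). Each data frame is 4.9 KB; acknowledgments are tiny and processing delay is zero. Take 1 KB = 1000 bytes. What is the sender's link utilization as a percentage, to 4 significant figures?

t_tx = L/R = 39200/54000000000 = 7.25926e-07 s.
t_prop = 1040000/210000000 = 0.00495238 s; RTT = 0.00990476 s.
Cycle = t_tx + RTT = 0.00990549 s.
Utilization = t_tx / cycle = 7.25926e-07/0.00990549 = 0.007329 %.

0.007329 %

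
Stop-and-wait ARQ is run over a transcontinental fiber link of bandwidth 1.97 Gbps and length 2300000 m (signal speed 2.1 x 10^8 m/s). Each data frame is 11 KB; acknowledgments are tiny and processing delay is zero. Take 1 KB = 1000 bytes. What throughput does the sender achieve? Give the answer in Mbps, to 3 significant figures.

t_tx = L/R = 88000/1970000000 = 4.46701e-05 s.
t_prop = 2300000/210000000 = 0.0109524 s; RTT = 0.0219048 s.
Cycle = t_tx + RTT = 0.0219494 s.
Throughput = L / cycle = 88000 / 0.0219494 = 4.01 Mbps.

4.01 Mbps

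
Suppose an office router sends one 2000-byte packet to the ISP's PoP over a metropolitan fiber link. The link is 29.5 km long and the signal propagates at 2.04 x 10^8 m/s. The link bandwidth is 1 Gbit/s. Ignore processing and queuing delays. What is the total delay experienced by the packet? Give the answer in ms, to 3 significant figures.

L = 2000 × 8 = 16000 bits.
Transmission delay = L/R = 16000 / 1000000000 = 0.016 ms.
Propagation delay = d/s = 29500 m / 204000000 m/s = 0.144608 ms.
Total = 0.161 ms.

0.161 ms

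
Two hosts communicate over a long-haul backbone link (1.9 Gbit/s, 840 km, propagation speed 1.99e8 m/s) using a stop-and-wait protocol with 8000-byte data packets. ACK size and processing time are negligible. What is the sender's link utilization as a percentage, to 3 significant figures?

t_tx = L/R = 64000/1900000000 = 3.36842e-05 s.
t_prop = 840000/199000000 = 0.00422111 s; RTT = 0.00844221 s.
Cycle = t_tx + RTT = 0.0084759 s.
Utilization = t_tx / cycle = 3.36842e-05/0.0084759 = 0.397 %.

0.397 %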